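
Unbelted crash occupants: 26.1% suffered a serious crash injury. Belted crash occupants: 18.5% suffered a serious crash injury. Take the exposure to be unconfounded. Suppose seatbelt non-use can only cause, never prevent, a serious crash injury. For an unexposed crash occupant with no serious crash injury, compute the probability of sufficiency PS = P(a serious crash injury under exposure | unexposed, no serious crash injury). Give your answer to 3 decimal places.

p₁ = 0.261, p₀ = 0.185.
Under exogeneity and monotonicity, PS = (p₁ − p₀) / (1 − p₀).
PS = (0.261 − 0.185) / (1 − 0.185) = 0.076 / 0.815 ≈ 0.0933

PS ≈ 0.093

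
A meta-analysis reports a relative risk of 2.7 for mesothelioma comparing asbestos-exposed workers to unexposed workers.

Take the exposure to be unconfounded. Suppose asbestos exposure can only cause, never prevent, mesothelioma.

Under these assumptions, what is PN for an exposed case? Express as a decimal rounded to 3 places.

Under exogeneity and monotonicity, PN = (RR − 1) / RR = 1 − 1/RR.
PN = (2.7 − 1) / 2.7 = 1.7 / 2.7 ≈ 0.6296

PN ≈ 0.630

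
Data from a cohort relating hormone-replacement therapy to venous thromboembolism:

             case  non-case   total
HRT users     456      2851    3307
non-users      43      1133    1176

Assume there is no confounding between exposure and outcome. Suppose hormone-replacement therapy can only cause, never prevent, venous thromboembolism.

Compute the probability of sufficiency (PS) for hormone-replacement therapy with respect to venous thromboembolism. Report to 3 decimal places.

p₁ = P(outcome | exposed) = 456/3307 = 0.13789
p₀ = P(outcome | unexposed) = 43/1176 = 0.036565
Under exogeneity and monotonicity, PS = (p₁ − p₀)/(1 − p₀).
PS = (0.13789 − 0.036565) / 0.96344 ≈ 0.1052

PS ≈ 0.105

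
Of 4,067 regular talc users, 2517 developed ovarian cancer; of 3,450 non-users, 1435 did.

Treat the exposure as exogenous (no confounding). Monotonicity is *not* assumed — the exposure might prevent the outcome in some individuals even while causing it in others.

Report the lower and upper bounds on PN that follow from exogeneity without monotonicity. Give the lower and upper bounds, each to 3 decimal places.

0.328 ≤ PN ≤ 0.944

p₁ = P(outcome | exposed) = 2517/4067 = 0.61888
p₀ = P(outcome | unexposed) = 1435/3450 = 0.41594
Under exogeneity alone the bounds on PN are max{0,(p₁−p₀)/p₁} ≤ PN ≤ min{1,(1−p₀)/p₁}.
  lower = (p₁ − p₀)/p₁ = 0.20294 / 0.61888 ≈ 0.3279
  upper = min{1, (1 − p₀)/p₁} = 0.58406 / 0.61888 ≈ 0.9437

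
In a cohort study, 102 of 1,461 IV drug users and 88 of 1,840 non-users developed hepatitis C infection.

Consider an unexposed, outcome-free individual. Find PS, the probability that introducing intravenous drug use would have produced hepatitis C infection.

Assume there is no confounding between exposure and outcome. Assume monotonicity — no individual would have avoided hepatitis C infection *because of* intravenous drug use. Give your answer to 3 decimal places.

PS ≈ 0.023

p₁ = P(outcome | exposed) = 102/1461 = 0.069815
p₀ = P(outcome | unexposed) = 88/1840 = 0.047826
Under exogeneity and monotonicity, PS = (p₁ − p₀) / (1 − p₀).
PS = (0.069815 − 0.047826) / (1 − 0.047826) = 0.021989 / 0.95217 ≈ 0.0231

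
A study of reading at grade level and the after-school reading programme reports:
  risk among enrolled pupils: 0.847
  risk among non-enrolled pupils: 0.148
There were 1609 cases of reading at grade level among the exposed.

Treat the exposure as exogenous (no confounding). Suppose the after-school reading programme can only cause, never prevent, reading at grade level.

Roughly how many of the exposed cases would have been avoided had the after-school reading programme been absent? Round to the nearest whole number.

about 1328 cases

Let p₁ = 0.847, p₀ = 0.148.
PN = (p₁ − p₀)/p₁ = (0.847 − 0.148) / 0.847 ≈ 0.82527.
Attributable cases ≈ PN × (exposed cases) = 0.82527 × 1609 ≈ 1327.85.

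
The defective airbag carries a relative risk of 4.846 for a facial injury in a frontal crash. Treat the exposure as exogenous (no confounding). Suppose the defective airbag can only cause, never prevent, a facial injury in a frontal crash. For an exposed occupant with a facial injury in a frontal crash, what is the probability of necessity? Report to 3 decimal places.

Under exogeneity and monotonicity, PN = (RR − 1) / RR = 1 − 1/RR.
PN = (4.846 − 1) / 4.846 = 3.846 / 4.846 ≈ 0.7936

PN ≈ 0.794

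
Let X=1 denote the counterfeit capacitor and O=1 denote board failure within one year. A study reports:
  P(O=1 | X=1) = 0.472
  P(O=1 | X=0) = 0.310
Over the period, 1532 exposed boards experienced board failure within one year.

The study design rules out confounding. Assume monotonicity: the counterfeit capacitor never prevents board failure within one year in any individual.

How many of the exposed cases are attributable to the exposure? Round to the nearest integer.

about 526 cases

Let p₁ = 0.472, p₀ = 0.31.
PN = (p₁ − p₀)/p₁ = (0.472 − 0.31) / 0.472 ≈ 0.34322.
Attributable cases ≈ PN × (exposed cases) = 0.34322 × 1532 ≈ 525.81.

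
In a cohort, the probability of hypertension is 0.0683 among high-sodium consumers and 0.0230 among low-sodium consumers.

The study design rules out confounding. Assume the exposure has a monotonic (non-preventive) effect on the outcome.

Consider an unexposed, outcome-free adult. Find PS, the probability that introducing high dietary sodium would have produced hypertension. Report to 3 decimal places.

PS ≈ 0.046

Let p₁ = 0.0683, p₀ = 0.023.
Under exogeneity and monotonicity, PS = (p₁ − p₀) / (1 − p₀).
PS = (0.0683 − 0.023) / (1 − 0.023) = 0.0453 / 0.977 ≈ 0.0464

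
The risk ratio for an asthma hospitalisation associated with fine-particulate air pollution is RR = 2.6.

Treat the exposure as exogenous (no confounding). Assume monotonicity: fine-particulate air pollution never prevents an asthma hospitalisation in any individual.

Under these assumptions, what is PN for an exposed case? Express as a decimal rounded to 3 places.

Under exogeneity and monotonicity, PN = (RR − 1) / RR = 1 − 1/RR.
PN = (2.6 − 1) / 2.6 = 1.6 / 2.6 ≈ 0.6154

PN ≈ 0.615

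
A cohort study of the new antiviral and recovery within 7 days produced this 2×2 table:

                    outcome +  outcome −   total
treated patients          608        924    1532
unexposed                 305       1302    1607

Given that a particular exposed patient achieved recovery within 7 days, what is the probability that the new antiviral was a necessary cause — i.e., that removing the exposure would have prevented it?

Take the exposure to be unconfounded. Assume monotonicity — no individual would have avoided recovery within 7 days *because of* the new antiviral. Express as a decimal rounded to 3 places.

PN ≈ 0.522

p₁ = P(outcome | exposed) = 608/1532 = 0.39687
p₀ = P(outcome | unexposed) = 305/1607 = 0.18979
Under exogeneity and monotonicity, PN = (p₁ − p₀) / p₁.
PN = (0.39687 − 0.18979) / 0.39687 = 0.20707 / 0.39687 ≈ 0.5218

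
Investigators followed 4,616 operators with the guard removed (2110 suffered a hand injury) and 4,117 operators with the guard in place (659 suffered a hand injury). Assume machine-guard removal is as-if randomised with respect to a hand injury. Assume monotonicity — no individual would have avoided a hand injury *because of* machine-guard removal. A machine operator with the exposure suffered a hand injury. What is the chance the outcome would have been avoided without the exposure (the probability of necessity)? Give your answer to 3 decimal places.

p₁ = P(outcome | exposed) = 2110/4616 = 0.45711
p₀ = P(outcome | unexposed) = 659/4117 = 0.16007
Under exogeneity and monotonicity, PN = (p₁ − p₀) / p₁.
PN = (0.45711 − 0.16007) / 0.45711 = 0.29704 / 0.45711 ≈ 0.6498

PN ≈ 0.650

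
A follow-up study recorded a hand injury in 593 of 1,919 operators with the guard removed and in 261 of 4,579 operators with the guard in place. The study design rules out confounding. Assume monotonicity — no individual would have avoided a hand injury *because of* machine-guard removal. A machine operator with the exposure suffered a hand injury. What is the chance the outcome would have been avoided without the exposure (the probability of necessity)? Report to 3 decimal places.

PN ≈ 0.816

p₁ = P(outcome | exposed) = 593/1919 = 0.30902
p₀ = P(outcome | unexposed) = 261/4579 = 0.056999
Under exogeneity and monotonicity, PN = (p₁ − p₀) / p₁.
PN = (0.30902 − 0.056999) / 0.30902 = 0.25202 / 0.30902 ≈ 0.8155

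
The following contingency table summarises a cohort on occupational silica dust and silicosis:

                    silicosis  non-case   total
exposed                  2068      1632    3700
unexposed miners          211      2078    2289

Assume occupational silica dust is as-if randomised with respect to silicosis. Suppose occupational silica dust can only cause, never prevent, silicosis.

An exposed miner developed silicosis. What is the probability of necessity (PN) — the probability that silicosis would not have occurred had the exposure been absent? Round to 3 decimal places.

p₁ = P(outcome | exposed) = 2068/3700 = 0.55892
p₀ = P(outcome | unexposed) = 211/2289 = 0.09218
Under exogeneity and monotonicity, PN = (p₁ − p₀)/p₁.
PN = (0.55892 − 0.09218) / 0.55892 ≈ 0.8351

PN ≈ 0.835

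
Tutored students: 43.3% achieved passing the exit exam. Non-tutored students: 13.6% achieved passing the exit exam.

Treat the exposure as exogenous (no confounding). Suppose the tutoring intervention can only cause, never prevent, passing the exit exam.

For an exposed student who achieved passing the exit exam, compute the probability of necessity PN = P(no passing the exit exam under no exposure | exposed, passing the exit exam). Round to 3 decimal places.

PN ≈ 0.686

p₁ = 0.433, p₀ = 0.136.
Under exogeneity and monotonicity, PN = (p₁ − p₀) / p₁.
PN = (0.433 − 0.136) / 0.433 = 0.297 / 0.433 ≈ 0.6859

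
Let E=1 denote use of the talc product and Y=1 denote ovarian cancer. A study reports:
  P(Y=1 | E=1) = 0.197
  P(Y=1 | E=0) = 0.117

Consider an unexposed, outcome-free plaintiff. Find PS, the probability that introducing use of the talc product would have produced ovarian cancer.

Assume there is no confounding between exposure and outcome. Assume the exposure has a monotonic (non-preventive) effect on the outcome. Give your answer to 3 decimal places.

PS ≈ 0.091

Let p₁ = 0.197, p₀ = 0.117.
Under exogeneity and monotonicity, PS = (p₁ − p₀) / (1 − p₀).
PS = (0.197 − 0.117) / (1 − 0.117) = 0.08 / 0.883 ≈ 0.0906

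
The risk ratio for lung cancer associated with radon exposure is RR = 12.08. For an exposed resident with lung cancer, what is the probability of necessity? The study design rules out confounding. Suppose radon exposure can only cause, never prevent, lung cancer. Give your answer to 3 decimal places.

Under exogeneity and monotonicity, PN = (RR − 1) / RR = 1 − 1/RR.
PN = (12.08 − 1) / 12.08 = 11.08 / 12.08 ≈ 0.9172

PN ≈ 0.917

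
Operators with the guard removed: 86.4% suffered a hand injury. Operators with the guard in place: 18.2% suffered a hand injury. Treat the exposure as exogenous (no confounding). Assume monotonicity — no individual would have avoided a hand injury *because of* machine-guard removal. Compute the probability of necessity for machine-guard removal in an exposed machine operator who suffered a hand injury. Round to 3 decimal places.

PN ≈ 0.789

p₁ = 0.864, p₀ = 0.182.
Under exogeneity and monotonicity, PN = (p₁ − p₀) / p₁.
PN = (0.864 − 0.182) / 0.864 = 0.682 / 0.864 ≈ 0.7894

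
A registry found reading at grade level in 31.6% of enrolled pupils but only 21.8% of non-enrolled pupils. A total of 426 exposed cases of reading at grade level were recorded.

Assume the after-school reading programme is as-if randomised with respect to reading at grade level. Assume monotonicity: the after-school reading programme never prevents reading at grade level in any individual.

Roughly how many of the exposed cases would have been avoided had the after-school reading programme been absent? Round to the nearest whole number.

about 132 cases

p₁ = 0.316, p₀ = 0.218.
PN = (p₁ − p₀)/p₁ = (0.316 − 0.218) / 0.316 ≈ 0.31013.
Attributable cases ≈ PN × (exposed cases) = 0.31013 × 426 ≈ 132.11.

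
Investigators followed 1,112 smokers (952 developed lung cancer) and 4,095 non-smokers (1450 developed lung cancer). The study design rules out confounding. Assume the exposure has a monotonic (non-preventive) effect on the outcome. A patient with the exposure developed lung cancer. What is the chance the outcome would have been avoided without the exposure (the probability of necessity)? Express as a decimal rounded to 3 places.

p₁ = P(outcome | exposed) = 952/1112 = 0.85612
p₀ = P(outcome | unexposed) = 1450/4095 = 0.35409
Under exogeneity and monotonicity, PN = (p₁ − p₀) / p₁.
PN = (0.85612 − 0.35409) / 0.85612 = 0.50202 / 0.85612 ≈ 0.5864

PN ≈ 0.586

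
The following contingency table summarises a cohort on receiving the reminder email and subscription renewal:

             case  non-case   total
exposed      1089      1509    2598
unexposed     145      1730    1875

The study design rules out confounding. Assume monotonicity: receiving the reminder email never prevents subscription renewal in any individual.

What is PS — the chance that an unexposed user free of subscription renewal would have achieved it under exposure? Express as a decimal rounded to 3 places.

p₁ = P(outcome | exposed) = 1089/2598 = 0.41917
p₀ = P(outcome | unexposed) = 145/1875 = 0.077333
Under exogeneity and monotonicity, PS = (p₁ − p₀)/(1 − p₀).
PS = (0.41917 − 0.077333) / 0.92267 ≈ 0.3705

PS ≈ 0.370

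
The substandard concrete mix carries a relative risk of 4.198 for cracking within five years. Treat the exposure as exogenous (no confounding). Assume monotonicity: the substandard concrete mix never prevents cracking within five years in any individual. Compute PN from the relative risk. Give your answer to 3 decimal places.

Under exogeneity and monotonicity, PN = (RR − 1) / RR = 1 − 1/RR.
PN = (4.198 − 1) / 4.198 = 3.198 / 4.198 ≈ 0.7618

PN ≈ 0.762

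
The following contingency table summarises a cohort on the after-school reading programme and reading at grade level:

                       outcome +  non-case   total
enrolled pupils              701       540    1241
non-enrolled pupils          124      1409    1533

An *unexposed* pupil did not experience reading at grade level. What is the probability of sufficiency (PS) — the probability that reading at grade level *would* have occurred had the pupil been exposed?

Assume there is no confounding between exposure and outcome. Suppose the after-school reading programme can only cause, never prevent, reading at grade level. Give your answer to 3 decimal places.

PS ≈ 0.527

p₁ = P(outcome | exposed) = 701/1241 = 0.56487
p₀ = P(outcome | unexposed) = 124/1533 = 0.080887
Under exogeneity and monotonicity, PS = (p₁ − p₀)/(1 − p₀).
PS = (0.56487 − 0.080887) / 0.91911 ≈ 0.5266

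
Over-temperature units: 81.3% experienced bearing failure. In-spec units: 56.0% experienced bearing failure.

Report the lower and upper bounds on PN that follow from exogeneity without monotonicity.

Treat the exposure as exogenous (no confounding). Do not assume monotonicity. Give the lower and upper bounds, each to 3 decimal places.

0.311 ≤ PN ≤ 0.541

p₁ = 0.813, p₀ = 0.56.
Under exogeneity alone the bounds on PN are max{0,(p₁−p₀)/p₁} ≤ PN ≤ min{1,(1−p₀)/p₁}.
  lower = (p₁ − p₀)/p₁ = 0.253 / 0.813 ≈ 0.3112
  upper = min{1, (1 − p₀)/p₁} = 0.44 / 0.813 ≈ 0.5412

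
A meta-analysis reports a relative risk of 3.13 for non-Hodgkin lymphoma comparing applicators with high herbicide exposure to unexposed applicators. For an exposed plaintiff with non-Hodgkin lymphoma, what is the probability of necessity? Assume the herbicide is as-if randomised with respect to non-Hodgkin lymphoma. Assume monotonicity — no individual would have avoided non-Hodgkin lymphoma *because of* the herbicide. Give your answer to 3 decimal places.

PN ≈ 0.681

Under exogeneity and monotonicity, PN = (RR − 1) / RR = 1 − 1/RR.
PN = (3.13 − 1) / 3.13 = 2.13 / 3.13 ≈ 0.6805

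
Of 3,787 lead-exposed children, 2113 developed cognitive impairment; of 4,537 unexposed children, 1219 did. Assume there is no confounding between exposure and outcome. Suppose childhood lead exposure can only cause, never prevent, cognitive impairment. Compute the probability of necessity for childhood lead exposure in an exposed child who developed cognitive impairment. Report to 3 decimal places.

PN ≈ 0.518

p₁ = P(outcome | exposed) = 2113/3787 = 0.55796
p₀ = P(outcome | unexposed) = 1219/4537 = 0.26868
Under exogeneity and monotonicity, PN = (p₁ − p₀) / p₁.
PN = (0.55796 − 0.26868) / 0.55796 = 0.28928 / 0.55796 ≈ 0.5185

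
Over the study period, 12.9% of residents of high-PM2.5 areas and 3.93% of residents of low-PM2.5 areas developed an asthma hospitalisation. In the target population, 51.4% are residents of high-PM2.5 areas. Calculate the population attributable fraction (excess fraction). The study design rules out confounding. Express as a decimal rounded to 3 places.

PAF ≈ 0.540

p₁ = 0.129, p₀ = 0.0393.
Overall risk P(Y=1) = π·p₁ + (1−π)·p₀ = 0.514×0.129 + 0.486×0.0393 = 0.085406.
Under exogeneity, PAF = [P(Y=1) − p₀] / P(Y=1).
PAF = (0.085406 − 0.0393) / 0.085406 ≈ 0.5398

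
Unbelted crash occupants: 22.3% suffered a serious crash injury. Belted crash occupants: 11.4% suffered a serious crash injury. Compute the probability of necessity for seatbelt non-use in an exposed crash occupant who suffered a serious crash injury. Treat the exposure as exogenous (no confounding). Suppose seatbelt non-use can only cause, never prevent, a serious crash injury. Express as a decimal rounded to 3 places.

PN ≈ 0.489

p₁ = 0.223, p₀ = 0.114.
Under exogeneity and monotonicity, PN = (p₁ − p₀) / p₁.
PN = (0.223 − 0.114) / 0.223 = 0.109 / 0.223 ≈ 0.4888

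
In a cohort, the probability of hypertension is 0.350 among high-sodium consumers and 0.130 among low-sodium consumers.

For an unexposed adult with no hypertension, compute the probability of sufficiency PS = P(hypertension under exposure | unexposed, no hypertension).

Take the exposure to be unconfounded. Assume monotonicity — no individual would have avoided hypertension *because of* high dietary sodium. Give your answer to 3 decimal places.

Let p₁ = 0.35, p₀ = 0.13.
Under exogeneity and monotonicity, PS = (p₁ − p₀) / (1 − p₀).
PS = (0.35 − 0.13) / (1 − 0.13) = 0.22 / 0.87 ≈ 0.2529

PS ≈ 0.253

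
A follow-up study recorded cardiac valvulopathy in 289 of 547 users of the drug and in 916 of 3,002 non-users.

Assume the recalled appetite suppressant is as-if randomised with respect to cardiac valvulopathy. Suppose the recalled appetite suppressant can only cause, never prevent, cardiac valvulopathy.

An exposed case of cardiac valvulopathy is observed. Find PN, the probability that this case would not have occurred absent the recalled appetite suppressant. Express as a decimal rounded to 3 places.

p₁ = P(outcome | exposed) = 289/547 = 0.52834
p₀ = P(outcome | unexposed) = 916/3002 = 0.30513
Under exogeneity and monotonicity, PN = (p₁ − p₀) / p₁.
PN = (0.52834 − 0.30513) / 0.52834 = 0.22321 / 0.52834 ≈ 0.4225

PN ≈ 0.422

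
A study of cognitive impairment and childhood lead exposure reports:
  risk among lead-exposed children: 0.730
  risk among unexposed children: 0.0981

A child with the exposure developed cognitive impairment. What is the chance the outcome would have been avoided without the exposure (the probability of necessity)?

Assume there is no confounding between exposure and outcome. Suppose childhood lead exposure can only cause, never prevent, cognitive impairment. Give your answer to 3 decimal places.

PN ≈ 0.866

Let p₁ = 0.73, p₀ = 0.0981.
Under exogeneity and monotonicity, PN = (p₁ − p₀) / p₁.
PN = (0.73 − 0.0981) / 0.73 = 0.6319 / 0.73 ≈ 0.8656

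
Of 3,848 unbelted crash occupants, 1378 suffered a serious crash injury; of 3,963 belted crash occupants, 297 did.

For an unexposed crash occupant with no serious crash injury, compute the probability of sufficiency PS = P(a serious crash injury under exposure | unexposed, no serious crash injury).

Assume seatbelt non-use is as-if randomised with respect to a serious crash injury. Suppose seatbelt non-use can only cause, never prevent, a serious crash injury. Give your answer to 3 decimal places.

p₁ = P(outcome | exposed) = 1378/3848 = 0.35811
p₀ = P(outcome | unexposed) = 297/3963 = 0.074943
Under exogeneity and monotonicity, PS = (p₁ − p₀) / (1 − p₀).
PS = (0.35811 − 0.074943) / (1 − 0.074943) = 0.28316 / 0.92506 ≈ 0.3061

PS ≈ 0.306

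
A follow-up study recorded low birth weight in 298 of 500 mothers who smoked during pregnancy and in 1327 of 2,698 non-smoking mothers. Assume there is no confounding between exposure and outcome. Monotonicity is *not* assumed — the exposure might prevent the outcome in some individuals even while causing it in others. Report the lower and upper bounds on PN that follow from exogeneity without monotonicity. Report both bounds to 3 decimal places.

0.175 ≤ PN ≤ 0.853

p₁ = P(outcome | exposed) = 298/500 = 0.596
p₀ = P(outcome | unexposed) = 1327/2698 = 0.49185
Under exogeneity alone the bounds on PN are max{0,(p₁−p₀)/p₁} ≤ PN ≤ min{1,(1−p₀)/p₁}.
  lower = (p₁ − p₀)/p₁ = 0.10415 / 0.596 ≈ 0.1748
  upper = min{1, (1 − p₀)/p₁} = 0.50815 / 0.596 ≈ 0.8526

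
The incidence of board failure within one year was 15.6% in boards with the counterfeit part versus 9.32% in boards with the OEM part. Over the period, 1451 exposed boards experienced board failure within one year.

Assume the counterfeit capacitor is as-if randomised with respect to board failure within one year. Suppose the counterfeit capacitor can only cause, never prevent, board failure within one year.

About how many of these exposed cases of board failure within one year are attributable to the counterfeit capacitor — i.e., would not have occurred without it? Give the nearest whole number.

about 584 cases

p₁ = 0.156, p₀ = 0.0932.
PN = (p₁ − p₀)/p₁ = (0.156 − 0.0932) / 0.156 ≈ 0.40256.
Attributable cases ≈ PN × (exposed cases) = 0.40256 × 1451 ≈ 584.12.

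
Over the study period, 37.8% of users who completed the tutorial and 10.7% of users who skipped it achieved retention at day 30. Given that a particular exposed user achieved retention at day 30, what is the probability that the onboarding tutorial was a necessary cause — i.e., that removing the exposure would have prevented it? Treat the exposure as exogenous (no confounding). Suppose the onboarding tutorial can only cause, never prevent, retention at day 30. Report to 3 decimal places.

PN ≈ 0.717

p₁ = 0.378, p₀ = 0.107.
Under exogeneity and monotonicity, PN = (p₁ − p₀) / p₁.
PN = (0.378 − 0.107) / 0.378 = 0.271 / 0.378 ≈ 0.7169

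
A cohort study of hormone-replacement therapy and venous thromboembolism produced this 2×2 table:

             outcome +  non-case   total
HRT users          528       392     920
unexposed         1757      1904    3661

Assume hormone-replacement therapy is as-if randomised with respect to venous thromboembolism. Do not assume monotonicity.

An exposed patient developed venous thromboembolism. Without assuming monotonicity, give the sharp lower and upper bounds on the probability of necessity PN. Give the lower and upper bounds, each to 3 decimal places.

0.164 ≤ PN ≤ 0.906

p₁ = P(outcome | exposed) = 528/920 = 0.57391
p₀ = P(outcome | unexposed) = 1757/3661 = 0.47992
Under exogeneity alone the bounds on PN are max{0,(p₁−p₀)/p₁} ≤ PN ≤ min{1,(1−p₀)/p₁}.
  lower = (p₁ − p₀)/p₁ = 0.09399 / 0.57391 ≈ 0.1638
  upper = min{1, (1 − p₀)/p₁} = 0.52008 / 0.57391 ≈ 0.9062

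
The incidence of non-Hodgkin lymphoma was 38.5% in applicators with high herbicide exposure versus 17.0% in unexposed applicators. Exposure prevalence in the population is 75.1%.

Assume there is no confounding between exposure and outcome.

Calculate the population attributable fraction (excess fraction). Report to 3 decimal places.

PAF ≈ 0.487

p₁ = 0.385, p₀ = 0.17.
Overall risk P(Y=1) = π·p₁ + (1−π)·p₀ = 0.751×0.385 + 0.249×0.17 = 0.33147.
Under exogeneity, PAF = [P(Y=1) − p₀] / P(Y=1).
PAF = (0.33147 − 0.17) / 0.33147 ≈ 0.4871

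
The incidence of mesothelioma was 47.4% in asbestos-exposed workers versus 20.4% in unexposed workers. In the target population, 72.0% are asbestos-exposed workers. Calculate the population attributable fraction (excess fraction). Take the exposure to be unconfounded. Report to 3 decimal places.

p₁ = 0.474, p₀ = 0.204.
Overall risk P(Y=1) = π·p₁ + (1−π)·p₀ = 0.72×0.474 + 0.28×0.204 = 0.3984.
Under exogeneity, PAF = [P(Y=1) − p₀] / P(Y=1).
PAF = (0.3984 − 0.204) / 0.3984 ≈ 0.4880

PAF ≈ 0.488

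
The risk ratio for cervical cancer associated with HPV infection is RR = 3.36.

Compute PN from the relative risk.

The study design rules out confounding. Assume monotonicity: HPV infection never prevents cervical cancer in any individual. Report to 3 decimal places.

Under exogeneity and monotonicity, PN = (RR − 1) / RR = 1 − 1/RR.
PN = (3.36 − 1) / 3.36 = 2.36 / 3.36 ≈ 0.7024

PN ≈ 0.702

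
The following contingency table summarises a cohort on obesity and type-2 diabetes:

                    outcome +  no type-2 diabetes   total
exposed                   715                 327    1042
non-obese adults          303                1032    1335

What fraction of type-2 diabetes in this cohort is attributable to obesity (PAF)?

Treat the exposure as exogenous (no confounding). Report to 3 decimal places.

p₁ = P(outcome | exposed) = 715/1042 = 0.68618
p₀ = P(outcome | unexposed) = 303/1335 = 0.22697
Exposure prevalence π = 1042/2377 = 0.43837; overall risk P(Y=1) = 0.42827.
Under exogeneity, PAF = [P(Y=1) − p₀]/P(Y=1).
PAF = (0.42827 − 0.22697) / 0.42827 ≈ 0.4700

PAF ≈ 0.470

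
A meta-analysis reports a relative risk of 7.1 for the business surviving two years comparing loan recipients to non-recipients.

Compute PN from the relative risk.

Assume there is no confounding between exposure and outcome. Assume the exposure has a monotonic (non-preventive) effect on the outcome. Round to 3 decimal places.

Under exogeneity and monotonicity, PN = (RR − 1) / RR = 1 − 1/RR.
PN = (7.1 − 1) / 7.1 = 6.1 / 7.1 ≈ 0.8592

PN ≈ 0.859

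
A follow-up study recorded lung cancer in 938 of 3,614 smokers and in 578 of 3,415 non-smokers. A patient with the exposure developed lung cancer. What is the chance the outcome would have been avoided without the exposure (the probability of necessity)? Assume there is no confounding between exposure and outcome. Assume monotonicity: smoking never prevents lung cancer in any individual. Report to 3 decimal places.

p₁ = P(outcome | exposed) = 938/3614 = 0.25955
p₀ = P(outcome | unexposed) = 578/3415 = 0.16925
Under exogeneity and monotonicity, PN = (p₁ − p₀) / p₁.
PN = (0.25955 − 0.16925) / 0.25955 = 0.090293 / 0.25955 ≈ 0.3479

PN ≈ 0.348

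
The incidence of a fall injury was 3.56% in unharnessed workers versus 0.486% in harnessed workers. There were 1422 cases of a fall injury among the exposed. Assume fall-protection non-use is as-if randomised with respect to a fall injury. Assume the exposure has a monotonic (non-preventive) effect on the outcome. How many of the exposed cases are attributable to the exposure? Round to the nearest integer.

p₁ = 0.0356, p₀ = 0.00486.
PN = (p₁ − p₀)/p₁ = (0.0356 − 0.00486) / 0.0356 ≈ 0.86348.
Attributable cases ≈ PN × (exposed cases) = 0.86348 × 1422 ≈ 1227.87.

about 1228 cases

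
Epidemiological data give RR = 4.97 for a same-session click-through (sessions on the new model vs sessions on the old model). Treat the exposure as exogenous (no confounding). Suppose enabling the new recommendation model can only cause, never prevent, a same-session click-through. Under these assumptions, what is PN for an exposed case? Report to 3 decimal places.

PN ≈ 0.799

Under exogeneity and monotonicity, PN = (RR − 1) / RR = 1 − 1/RR.
PN = (4.97 − 1) / 4.97 = 3.97 / 4.97 ≈ 0.7988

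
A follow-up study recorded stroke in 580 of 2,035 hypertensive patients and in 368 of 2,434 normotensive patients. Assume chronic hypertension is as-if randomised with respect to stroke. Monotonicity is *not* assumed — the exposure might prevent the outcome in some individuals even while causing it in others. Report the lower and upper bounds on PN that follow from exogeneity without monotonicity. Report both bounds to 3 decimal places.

p₁ = P(outcome | exposed) = 580/2035 = 0.28501
p₀ = P(outcome | unexposed) = 368/2434 = 0.15119
Under exogeneity alone the bounds on PN are max{0,(p₁−p₀)/p₁} ≤ PN ≤ min{1,(1−p₀)/p₁}.
  lower = (p₁ − p₀)/p₁ = 0.13382 / 0.28501 ≈ 0.4695
  upper = min{1, (1 − p₀)/p₁} = 0.84881 / 0.28501 ≈ 2.9781 → capped at 1

0.470 ≤ PN ≤ 1.000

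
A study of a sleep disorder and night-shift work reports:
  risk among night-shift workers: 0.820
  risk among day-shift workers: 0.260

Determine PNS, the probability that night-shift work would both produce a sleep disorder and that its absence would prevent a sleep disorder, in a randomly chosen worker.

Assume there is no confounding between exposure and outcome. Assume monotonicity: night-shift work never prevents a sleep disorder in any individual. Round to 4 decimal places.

PNS ≈ 0.5600

Let p₁ = 0.82, p₀ = 0.26.
Under exogeneity and monotonicity, PNS = p₁ − p₀.
PNS = 0.82 − 0.26 = 0.56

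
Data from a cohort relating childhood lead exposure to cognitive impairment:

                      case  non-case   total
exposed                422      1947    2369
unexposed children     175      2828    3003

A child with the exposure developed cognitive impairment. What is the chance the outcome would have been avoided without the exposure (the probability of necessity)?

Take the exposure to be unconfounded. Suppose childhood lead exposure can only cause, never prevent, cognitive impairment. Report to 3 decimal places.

PN ≈ 0.673

p₁ = P(outcome | exposed) = 422/2369 = 0.17813
p₀ = P(outcome | unexposed) = 175/3003 = 0.058275
Under exogeneity and monotonicity, PN = (p₁ − p₀) / p₁.
PN = (0.17813 − 0.058275) / 0.17813 = 0.11986 / 0.17813 ≈ 0.6729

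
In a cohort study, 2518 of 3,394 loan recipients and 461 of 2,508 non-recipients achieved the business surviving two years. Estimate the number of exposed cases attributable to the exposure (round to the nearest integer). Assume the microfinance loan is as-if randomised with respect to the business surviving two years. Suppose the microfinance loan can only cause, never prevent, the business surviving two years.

about 1894 cases

p₁ = P(outcome | exposed) = 2518/3394 = 0.7419
p₀ = P(outcome | unexposed) = 461/2508 = 0.18381
PN = (p₁ − p₀)/p₁ = (0.7419 − 0.18381) / 0.7419 ≈ 0.75224.
Attributable cases ≈ PN × (exposed cases) = 0.75224 × 2518 ≈ 1894.14.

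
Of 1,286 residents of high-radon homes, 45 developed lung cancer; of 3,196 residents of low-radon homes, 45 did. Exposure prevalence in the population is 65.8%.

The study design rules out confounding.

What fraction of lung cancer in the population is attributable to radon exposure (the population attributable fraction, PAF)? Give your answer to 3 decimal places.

PAF ≈ 0.494

p₁ = P(outcome | exposed) = 45/1286 = 0.034992
p₀ = P(outcome | unexposed) = 45/3196 = 0.01408
Overall risk P(Y=1) = π·p₁ + (1−π)·p₀ = 0.658×0.034992 + 0.342×0.01408 = 0.02784.
Under exogeneity, PAF = [P(Y=1) − p₀] / P(Y=1).
PAF = (0.02784 − 0.01408) / 0.02784 ≈ 0.4943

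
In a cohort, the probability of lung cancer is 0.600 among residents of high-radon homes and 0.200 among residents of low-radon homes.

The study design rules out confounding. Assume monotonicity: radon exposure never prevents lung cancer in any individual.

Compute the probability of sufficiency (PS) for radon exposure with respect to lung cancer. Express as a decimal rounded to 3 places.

PS ≈ 0.500

Let p₁ = 0.6, p₀ = 0.2.
Under exogeneity and monotonicity, PS = (p₁ − p₀) / (1 − p₀).
PS = (0.6 − 0.2) / (1 − 0.2) = 0.4 / 0.8 ≈ 0.5000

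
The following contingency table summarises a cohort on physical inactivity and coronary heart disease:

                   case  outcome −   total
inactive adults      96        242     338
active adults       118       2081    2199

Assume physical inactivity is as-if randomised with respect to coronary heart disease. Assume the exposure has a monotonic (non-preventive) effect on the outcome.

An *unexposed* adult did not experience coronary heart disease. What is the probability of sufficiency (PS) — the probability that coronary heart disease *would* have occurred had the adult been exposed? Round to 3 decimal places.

PS ≈ 0.243

p₁ = P(outcome | exposed) = 96/338 = 0.28402
p₀ = P(outcome | unexposed) = 118/2199 = 0.053661
Under exogeneity and monotonicity, PS = (p₁ − p₀) / (1 − p₀).
PS = (0.28402 − 0.053661) / (1 − 0.053661) = 0.23036 / 0.94634 ≈ 0.2434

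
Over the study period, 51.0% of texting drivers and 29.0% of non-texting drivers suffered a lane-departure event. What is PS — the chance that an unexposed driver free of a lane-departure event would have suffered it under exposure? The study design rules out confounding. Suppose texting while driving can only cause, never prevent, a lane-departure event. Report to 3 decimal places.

p₁ = 0.51, p₀ = 0.29.
Under exogeneity and monotonicity, PS = (p₁ − p₀) / (1 − p₀).
PS = (0.51 − 0.29) / (1 − 0.29) = 0.22 / 0.71 ≈ 0.3099

PS ≈ 0.310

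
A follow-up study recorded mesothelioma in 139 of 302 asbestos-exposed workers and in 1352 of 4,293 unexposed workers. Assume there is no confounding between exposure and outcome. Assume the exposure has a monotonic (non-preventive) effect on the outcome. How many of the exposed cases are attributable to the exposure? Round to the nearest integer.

about 44 cases

p₁ = P(outcome | exposed) = 139/302 = 0.46026
p₀ = P(outcome | unexposed) = 1352/4293 = 0.31493
PN = (p₁ − p₀)/p₁ = (0.46026 − 0.31493) / 0.46026 ≈ 0.31576.
Attributable cases ≈ PN × (exposed cases) = 0.31576 × 139 ≈ 43.89.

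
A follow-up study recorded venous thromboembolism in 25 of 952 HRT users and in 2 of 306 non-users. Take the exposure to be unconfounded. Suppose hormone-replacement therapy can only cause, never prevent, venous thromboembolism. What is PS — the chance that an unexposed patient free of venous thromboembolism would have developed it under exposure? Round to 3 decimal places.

PS ≈ 0.020

p₁ = P(outcome | exposed) = 25/952 = 0.026261
p₀ = P(outcome | unexposed) = 2/306 = 0.0065359
Under exogeneity and monotonicity, PS = (p₁ − p₀) / (1 − p₀).
PS = (0.026261 − 0.0065359) / (1 − 0.0065359) = 0.019725 / 0.99346 ≈ 0.0199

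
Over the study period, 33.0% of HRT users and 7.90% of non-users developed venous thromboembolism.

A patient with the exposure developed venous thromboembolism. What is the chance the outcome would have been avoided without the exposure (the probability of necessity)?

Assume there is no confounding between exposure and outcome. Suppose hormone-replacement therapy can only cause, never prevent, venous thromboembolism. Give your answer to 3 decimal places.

PN ≈ 0.761

p₁ = 0.33, p₀ = 0.079.
Under exogeneity and monotonicity, PN = (p₁ − p₀) / p₁.
PN = (0.33 − 0.079) / 0.33 = 0.251 / 0.33 ≈ 0.7606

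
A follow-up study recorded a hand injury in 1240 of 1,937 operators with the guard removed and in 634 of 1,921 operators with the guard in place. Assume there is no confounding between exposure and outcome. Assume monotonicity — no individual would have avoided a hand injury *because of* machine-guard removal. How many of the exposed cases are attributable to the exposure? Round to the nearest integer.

about 601 cases

p₁ = P(outcome | exposed) = 1240/1937 = 0.64017
p₀ = P(outcome | unexposed) = 634/1921 = 0.33004
PN = (p₁ − p₀)/p₁ = (0.64017 − 0.33004) / 0.64017 ≈ 0.48445.
Attributable cases ≈ PN × (exposed cases) = 0.48445 × 1240 ≈ 600.72.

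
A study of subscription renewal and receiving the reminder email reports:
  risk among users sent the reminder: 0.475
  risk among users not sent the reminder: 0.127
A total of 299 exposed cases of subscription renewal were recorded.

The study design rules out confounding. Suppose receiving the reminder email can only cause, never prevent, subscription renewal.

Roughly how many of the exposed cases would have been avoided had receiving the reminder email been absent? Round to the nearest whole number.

Let p₁ = 0.475, p₀ = 0.127.
PN = (p₁ − p₀)/p₁ = (0.475 − 0.127) / 0.475 ≈ 0.73263.
Attributable cases ≈ PN × (exposed cases) = 0.73263 × 299 ≈ 219.06.

about 219 cases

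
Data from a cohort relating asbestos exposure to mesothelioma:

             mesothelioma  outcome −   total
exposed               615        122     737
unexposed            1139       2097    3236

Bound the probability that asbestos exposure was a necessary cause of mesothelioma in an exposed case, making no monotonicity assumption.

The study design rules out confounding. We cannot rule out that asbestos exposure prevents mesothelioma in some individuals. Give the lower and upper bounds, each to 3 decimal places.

0.578 ≤ PN ≤ 0.777

p₁ = P(outcome | exposed) = 615/737 = 0.83446
p₀ = P(outcome | unexposed) = 1139/3236 = 0.35198
Under exogeneity alone the bounds on PN are max{0,(p₁−p₀)/p₁} ≤ PN ≤ min{1,(1−p₀)/p₁}.
  lower = (p₁ − p₀)/p₁ = 0.48249 / 0.83446 ≈ 0.5782
  upper = min{1, (1 − p₀)/p₁} = 0.64802 / 0.83446 ≈ 0.7766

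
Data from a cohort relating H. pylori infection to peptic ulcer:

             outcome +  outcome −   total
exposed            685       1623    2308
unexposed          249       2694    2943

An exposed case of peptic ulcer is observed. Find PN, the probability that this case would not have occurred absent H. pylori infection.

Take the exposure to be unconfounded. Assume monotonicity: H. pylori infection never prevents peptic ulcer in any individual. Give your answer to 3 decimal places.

p₁ = P(outcome | exposed) = 685/2308 = 0.29679
p₀ = P(outcome | unexposed) = 249/2943 = 0.084608
Under exogeneity and monotonicity, PN = (p₁ − p₀)/p₁.
PN = (0.29679 − 0.084608) / 0.29679 ≈ 0.7149

PN ≈ 0.715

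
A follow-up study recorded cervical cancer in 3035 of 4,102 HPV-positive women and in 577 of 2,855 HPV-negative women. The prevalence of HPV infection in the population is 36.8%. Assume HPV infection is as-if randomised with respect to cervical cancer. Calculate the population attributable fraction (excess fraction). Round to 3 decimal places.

PAF ≈ 0.495

p₁ = P(outcome | exposed) = 3035/4102 = 0.73988
p₀ = P(outcome | unexposed) = 577/2855 = 0.2021
Overall risk P(Y=1) = π·p₁ + (1−π)·p₀ = 0.368×0.73988 + 0.632×0.2021 = 0.40001.
Under exogeneity, PAF = [P(Y=1) − p₀] / P(Y=1).
PAF = (0.40001 − 0.2021) / 0.40001 ≈ 0.4948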